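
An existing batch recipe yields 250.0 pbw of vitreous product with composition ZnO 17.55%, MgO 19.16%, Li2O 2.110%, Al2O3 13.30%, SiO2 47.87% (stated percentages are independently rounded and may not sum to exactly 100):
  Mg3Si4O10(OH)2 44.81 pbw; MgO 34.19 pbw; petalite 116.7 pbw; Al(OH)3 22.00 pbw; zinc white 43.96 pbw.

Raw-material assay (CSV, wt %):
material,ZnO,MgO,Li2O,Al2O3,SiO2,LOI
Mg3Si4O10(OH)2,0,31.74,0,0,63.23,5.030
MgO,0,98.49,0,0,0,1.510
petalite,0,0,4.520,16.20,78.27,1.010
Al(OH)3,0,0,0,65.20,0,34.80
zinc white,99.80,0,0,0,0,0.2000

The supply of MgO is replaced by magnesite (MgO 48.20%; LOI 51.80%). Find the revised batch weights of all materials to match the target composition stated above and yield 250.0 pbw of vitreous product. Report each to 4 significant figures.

In-progress results are rounded off to 4 significant digits when displayed; all arithmetic runs at exact precision at each step; a single rounding produces each reported result. The derived quantities are re-derived from the weighed amounts for 250.0 pbw of glass in full precision (the yield, the five compositions, net glass mass, LOI, the totals) as given in question or answer.
Target masses of each oxide per 250.0 pbw vitreous product:
  ZnO: 17.55% × 250.0 = 43.88 pbw
  MgO: 19.16% × 250.0 = 47.90 pbw
  Li2O: 2.110% × 250.0 = 5.275 pbw
  Al2O3: 13.30% × 250.0 = 33.25 pbw
  SiO2: 47.87% × 250.0 = 119.7 pbw
Sums-versus-targets review on the weights just shown, for the quoted basis mass (target by target, the sums agree modulo rounding of the values):
  ZnO: 43.96·0.9980 = 43.87 pbw (target 43.88 pbw)
  MgO: 44.81·0.3174 + 69.87·0.4820 = 47.90 pbw (target 47.90 pbw)
  Li2O: 116.7·0.04520 = 5.275 pbw (target 5.275 pbw)
  Al2O3: 116.7·0.1620 + 22.00·0.6520 = 33.25 pbw (target 33.25 pbw)
  SiO2: 44.81·0.6323 + 116.7·0.7827 = 119.7 pbw (target 119.7 pbw)
Glass mass check: total batch − LOI = 250.0 pbw (per-oxide target masses sum to 250.0 pbw; against the stated basis, 250.0 pbw — deltas are rounding alone).
Summing the batch: Σ batch = 297.3 pbw; LOI removed, Σ of batch·LOI: 47.37 pbw; yield: glass divided by total = 84.07%.

Revised batch per 250.0 pbw vitreous product:
  Mg3Si4O10(OH)2: 44.81 pbw
  magnesite: 69.87 pbw
  petalite: 116.7 pbw
  Al(OH)3: 22.00 pbw
  zinc white: 43.96 pbw
Total batch = 297.3 pbw; LOI loss = 47.37 pbw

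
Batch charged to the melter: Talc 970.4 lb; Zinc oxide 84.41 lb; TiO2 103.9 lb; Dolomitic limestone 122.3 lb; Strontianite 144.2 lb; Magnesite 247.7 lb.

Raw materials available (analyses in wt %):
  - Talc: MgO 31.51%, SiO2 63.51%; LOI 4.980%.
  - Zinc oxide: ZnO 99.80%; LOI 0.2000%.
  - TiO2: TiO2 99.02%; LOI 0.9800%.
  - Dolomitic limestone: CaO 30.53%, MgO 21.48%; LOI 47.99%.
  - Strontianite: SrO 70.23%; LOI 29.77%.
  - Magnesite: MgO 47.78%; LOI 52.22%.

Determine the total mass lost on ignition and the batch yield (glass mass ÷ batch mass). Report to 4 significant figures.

The intermediate values are printed rounded off to 4 significant digits alongside each step. Every computation runs at full precision at each step. A single rounding finalizes every reported figure. The derived quantities, which include the totals, the yield, six oxide percentages, glass mass, ignition loss, are carried at full float precision, as quoted within question or answer, using the weight values per 1392 lb of glass.
Loss on ignition, line by line:
  Talc: 970.4 × 0.04980 = 48.33 lb
  Zinc oxide: 84.41 × 0.002000 = 0.1688 lb
  TiO2: 103.9 × 0.009800 = 1.018 lb
  Dolomitic limestone: 122.3 × 0.4799 = 58.69 lb
  Strontianite: 144.2 × 0.2977 = 42.93 lb
  Magnesite: 247.7 × 0.5222 = 129.3 lb
Total LOI = 280.5 lb
Glass = batch − LOI = 1673 − 280.5 = 1392 lb

LOI loss = 280.5 lb; glass = 1392 lb; yield = 83.23%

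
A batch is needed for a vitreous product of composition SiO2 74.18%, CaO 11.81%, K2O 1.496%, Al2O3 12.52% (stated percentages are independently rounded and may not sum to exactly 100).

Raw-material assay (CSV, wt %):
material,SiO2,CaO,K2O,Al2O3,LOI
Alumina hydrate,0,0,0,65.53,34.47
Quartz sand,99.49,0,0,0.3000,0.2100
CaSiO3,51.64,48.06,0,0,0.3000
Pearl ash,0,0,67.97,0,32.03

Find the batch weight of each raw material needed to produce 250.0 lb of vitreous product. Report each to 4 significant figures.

Batch per 250.0 lb vitreous product:
  Alumina hydrate: 47.06 lb
  Quartz sand: 154.5 lb
  CaSiO3: 61.43 lb
  Pearl ash: 5.502 lb
Total batch = 268.5 lb; LOI loss = 18.49 lb; yield = 93.11%

Working values appear (rounded to four significant figures) in the working. All internal work keeps full float precision at all times. Every reported figure sees exactly one rounding. Derived quantities, including net glass mass, ignition loss, the four compositions, the totals, the yield, are carried from the weighed amounts for 250.0 lb of glass in full float precision as given in question or answer.
Target oxide masses per 250.0 lb vitreous product:
  SiO2: 74.18% × 250.0 = 185.4 lb
  CaO: 11.81% × 250.0 = 29.52 lb
  K2O: 1.496% × 250.0 = 3.740 lb
  Al2O3: 12.52% × 250.0 = 31.30 lb
Sums-versus-targets review given the weights on record, under the basis named above (each sum matches its target mass modulo rounding of the values):
  SiO2: 154.5·0.9949 + 61.43·0.5164 = 185.4 lb (target 185.4 lb)
  CaO: 61.43·0.4806 = 29.52 lb (target 29.52 lb)
  K2O: 5.502·0.6797 = 3.740 lb (target 3.740 lb)
  Al2O3: 47.06·0.6553 + 154.5·0.003000 = 31.30 lb (target 31.30 lb)
Auditing the glass mass value: Σ batch − LOI loss = 250.0 lb (summing oxide targets gives 250.0 lb; basis as stated: 250.0 lb — differing by rounding only).
Batch grand total — Σ batch = 268.5 lb; ignition loss, Σ(batch × LOI) = 18.49 lb; glass ÷ batch gives a yield of 93.11%.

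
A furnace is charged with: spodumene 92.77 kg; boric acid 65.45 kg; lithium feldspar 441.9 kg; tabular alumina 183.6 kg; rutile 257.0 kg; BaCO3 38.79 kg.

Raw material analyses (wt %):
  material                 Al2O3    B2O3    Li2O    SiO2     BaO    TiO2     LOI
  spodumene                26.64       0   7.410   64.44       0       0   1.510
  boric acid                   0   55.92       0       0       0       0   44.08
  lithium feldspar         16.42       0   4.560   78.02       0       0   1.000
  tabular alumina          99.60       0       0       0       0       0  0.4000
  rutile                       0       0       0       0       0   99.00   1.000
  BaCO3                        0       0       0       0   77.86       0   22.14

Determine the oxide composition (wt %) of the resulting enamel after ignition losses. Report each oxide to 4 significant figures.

Glass mass = 1033 kg (batch 1080 − LOI 46.56).
Composition: Al2O3 27.12%, B2O3 3.543%, Li2O 2.616%, SiO2 39.16%, BaO 2.924%, TiO2 24.63%

In-progress results are shown (rounded to 4 significant digits) across the worked steps. The working math keeps full float precision all the way through. Every reported number is rounded only once; the derived quantities are recomputed at full float precision (the totals, ignition loss, yield, glass mass, six oxide percentages) from the weighed amounts for 1033 kg of glass as written in the question or the answer.
Oxide-by-oxide delivered mass:
  Al2O3: 92.77·0.2664 + 441.9·0.1642 + 183.6·0.9960 = 280.1 kg
  B2O3: 65.45·0.5592 = 36.60 kg
  Li2O: 92.77·0.07410 + 441.9·0.04560 = 27.02 kg
  SiO2: 92.77·0.6444 + 441.9·0.7802 = 404.6 kg
  BaO: 38.79·0.7786 = 30.20 kg
  TiO2: 257.0·0.9900 = 254.4 kg
LOI: 92.77·0.01510 + 65.45·0.4408 + 441.9·0.01000 + 183.6·0.004000 + 257.0·0.01000 + 38.79·0.2214 = 46.56 kg
Glass = total batch minus LOI = 1080 − 46.56 = 1033 kg (consistent with Σ oxide mass)
percent by weight: oxide/glass ×100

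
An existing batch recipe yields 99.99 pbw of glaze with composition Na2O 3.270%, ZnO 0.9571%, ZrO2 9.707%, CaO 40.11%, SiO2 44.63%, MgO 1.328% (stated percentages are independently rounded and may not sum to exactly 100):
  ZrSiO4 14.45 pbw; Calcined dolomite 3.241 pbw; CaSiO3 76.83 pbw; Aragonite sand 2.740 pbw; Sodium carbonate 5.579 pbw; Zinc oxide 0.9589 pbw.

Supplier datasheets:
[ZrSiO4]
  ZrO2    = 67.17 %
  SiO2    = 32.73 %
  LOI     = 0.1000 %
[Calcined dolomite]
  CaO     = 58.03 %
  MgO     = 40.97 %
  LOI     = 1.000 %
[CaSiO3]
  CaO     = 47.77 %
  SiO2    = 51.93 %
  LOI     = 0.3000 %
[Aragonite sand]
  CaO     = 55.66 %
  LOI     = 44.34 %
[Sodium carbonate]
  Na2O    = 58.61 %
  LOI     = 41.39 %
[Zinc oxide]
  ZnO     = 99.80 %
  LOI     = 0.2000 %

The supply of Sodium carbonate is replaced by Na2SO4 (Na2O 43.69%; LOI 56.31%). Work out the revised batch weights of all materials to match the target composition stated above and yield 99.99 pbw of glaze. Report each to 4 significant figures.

In-progress results appear with 4-significant-figure rounding within the worked lines. All arithmetic carries exact precision at each step — every reported figure is rounded only once — the derived quantities, which include six oxide percentages, the totals, yield, glass mass, LOI, are re-derived in full precision, as written in the problem or answer text, from the batch weights on 99.99 pbw of glass.
Target masses of each oxide per 99.99 pbw glaze:
  Na2O: 3.270% × 99.99 = 3.270 pbw
  ZnO: 0.9571% × 99.99 = 0.9570 pbw
  ZrO2: 9.707% × 99.99 = 9.706 pbw
  CaO: 40.11% × 99.99 = 40.11 pbw
  SiO2: 44.63% × 99.99 = 44.63 pbw
  MgO: 1.328% × 99.99 = 1.328 pbw
Mass-balance tally per oxide applying the batch weights above, per the basis as stated (summed amounts equal target values within answer rounding):
  Na2O: 7.484·0.4369 = 3.270 pbw (target 3.270 pbw)
  ZnO: 0.9589·0.9980 = 0.9570 pbw (target 0.9570 pbw)
  ZrO2: 14.45·0.6717 = 9.706 pbw (target 9.706 pbw)
  CaO: 3.241·0.5803 + 76.83·0.4777 + 2.740·0.5566 = 40.11 pbw (target 40.11 pbw)
  SiO2: 14.45·0.3273 + 76.83·0.5193 = 44.63 pbw (target 44.63 pbw)
  MgO: 3.241·0.4097 = 1.328 pbw (target 1.328 pbw)
Glass-mass closure: net batch after ignition = 100.0 pbw (targets for the oxides total 99.99 pbw; versus the stated basis of 99.99 pbw — a pure rounding effect).
Total batch = Σ batch = 105.7 pbw; Σ batch·LOI gives LOI loss = 5.708 pbw; yield, glass over the total, = 94.60%.

Revised batch per 99.99 pbw glaze:
  ZrSiO4: 14.45 pbw
  Calcined dolomite: 3.241 pbw
  CaSiO3: 76.83 pbw
  Aragonite sand: 2.740 pbw
  Na2SO4: 7.484 pbw
  Zinc oxide: 0.9589 pbw
Total batch = 105.7 pbw; LOI loss = 5.708 pbw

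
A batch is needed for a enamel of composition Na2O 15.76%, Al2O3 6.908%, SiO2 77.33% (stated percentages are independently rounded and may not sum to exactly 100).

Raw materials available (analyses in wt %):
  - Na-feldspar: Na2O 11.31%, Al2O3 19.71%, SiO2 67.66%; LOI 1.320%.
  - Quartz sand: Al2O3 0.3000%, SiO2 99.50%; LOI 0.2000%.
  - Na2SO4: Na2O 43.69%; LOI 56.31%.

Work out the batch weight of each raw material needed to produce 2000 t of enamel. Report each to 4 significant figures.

Batch per 2000 t enamel:
  Na-feldspar: 684.4 t
  Quartz sand: 1089 t
  Na2SO4: 544.3 t
Total batch = 2318 t; LOI loss = 317.7 t; yield = 86.29%

Values along the way are printed rounded to 4 significant figures in the working. All arithmetic holds exact precision through the solve. Every reported number is rounded just once. Derived quantities (the three compositions, the yield, totals, LOI, glass mass) are computed at full float precision from the batch weights at 2000 t of glass, as quoted within either problem or answer.
Per-oxide target masses for 2000 t enamel:
  Na2O: 15.76% × 2000 = 315.2 t
  Al2O3: 6.908% × 2000 = 138.2 t
  SiO2: 77.33% × 2000 = 1547 t
Per-oxide balance check applying the batch weights above, per the basis as stated (sums match the target masses inside rounding margins):
  Na2O: 684.4·0.1131 + 544.3·0.4369 = 315.2 t (target 315.2 t)
  Al2O3: 684.4·0.1971 + 1089·0.003000 = 138.2 t (target 138.2 t)
  SiO2: 684.4·0.6766 + 1089·0.9950 = 1547 t (target 1547 t)
Auditing the glass mass value: total batch − LOI = 2000 t (the Σ of target masses is 2000 t; versus the stated basis of 2000 t — gaps are rounding artifacts).
Batch total: Σ batch = 2318 t; LOI removed, Σ of batch·LOI: 317.7 t; the yield ratio, glass ÷ batch: 86.29%.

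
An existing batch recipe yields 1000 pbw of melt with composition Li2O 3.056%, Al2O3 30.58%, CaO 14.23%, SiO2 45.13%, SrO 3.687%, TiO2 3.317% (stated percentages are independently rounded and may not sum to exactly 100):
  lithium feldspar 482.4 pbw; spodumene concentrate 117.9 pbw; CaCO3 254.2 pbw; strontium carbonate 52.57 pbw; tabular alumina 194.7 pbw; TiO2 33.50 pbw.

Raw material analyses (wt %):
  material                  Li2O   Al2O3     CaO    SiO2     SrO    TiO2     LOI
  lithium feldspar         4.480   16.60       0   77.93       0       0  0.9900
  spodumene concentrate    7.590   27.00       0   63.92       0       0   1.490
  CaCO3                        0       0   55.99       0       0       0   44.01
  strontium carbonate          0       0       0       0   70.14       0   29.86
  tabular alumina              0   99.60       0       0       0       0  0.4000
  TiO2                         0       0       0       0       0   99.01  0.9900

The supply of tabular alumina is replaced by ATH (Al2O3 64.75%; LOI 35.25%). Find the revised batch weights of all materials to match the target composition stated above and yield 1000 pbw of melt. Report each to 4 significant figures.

Every computation holds full precision from first step to last — values along the way appear, rounded to 4 significant figures, between the steps. Exactly one rounding goes into every reported figure. All derived quantities (the yield, totals, ignition loss, net glass mass, the six compositions) are re-derived at exact precision from the weighed amounts on 1000 pbw of glass precisely as stated by either problem or answer.
Per-oxide target masses for 1000 pbw melt:
  Li2O: 3.056% × 1000 = 30.56 pbw
  Al2O3: 30.58% × 1000 = 305.8 pbw
  CaO: 14.23% × 1000 = 142.3 pbw
  SiO2: 45.13% × 1000 = 451.3 pbw
  SrO: 3.687% × 1000 = 36.87 pbw
  TiO2: 3.317% × 1000 = 33.17 pbw
Sums-versus-targets review applying the batch weights above, per the basis as stated (summed amounts equal target values modulo rounding of the values):
  Li2O: 482.4·0.04480 + 117.9·0.07590 = 30.56 pbw (target 30.56 pbw)
  Al2O3: 482.4·0.1660 + 117.9·0.2700 + 299.4·0.6475 = 305.8 pbw (target 305.8 pbw)
  CaO: 254.2·0.5599 = 142.3 pbw (target 142.3 pbw)
  SiO2: 482.4·0.7793 + 117.9·0.6392 = 451.3 pbw (target 451.3 pbw)
  SrO: 52.57·0.7014 = 36.87 pbw (target 36.87 pbw)
  TiO2: 33.50·0.9901 = 33.17 pbw (target 33.17 pbw)
Glass-mass closure: whole batch net of LOI = 1000 pbw (per-oxide target masses sum to 1000 pbw; the stated basis being 1000 pbw — gaps are rounding artifacts).
Total batch = Σ batch = 1240 pbw; LOI loss = Σ batch·LOI = 240.0 pbw; glass ÷ batch gives a yield of 80.65%.

Revised batch per 1000 pbw melt:
  lithium feldspar: 482.4 pbw
  spodumene concentrate: 117.9 pbw
  CaCO3: 254.2 pbw
  strontium carbonate: 52.57 pbw
  ATH: 299.4 pbw
  TiO2: 33.50 pbw
Total batch = 1240 pbw; LOI loss = 240.0 pbw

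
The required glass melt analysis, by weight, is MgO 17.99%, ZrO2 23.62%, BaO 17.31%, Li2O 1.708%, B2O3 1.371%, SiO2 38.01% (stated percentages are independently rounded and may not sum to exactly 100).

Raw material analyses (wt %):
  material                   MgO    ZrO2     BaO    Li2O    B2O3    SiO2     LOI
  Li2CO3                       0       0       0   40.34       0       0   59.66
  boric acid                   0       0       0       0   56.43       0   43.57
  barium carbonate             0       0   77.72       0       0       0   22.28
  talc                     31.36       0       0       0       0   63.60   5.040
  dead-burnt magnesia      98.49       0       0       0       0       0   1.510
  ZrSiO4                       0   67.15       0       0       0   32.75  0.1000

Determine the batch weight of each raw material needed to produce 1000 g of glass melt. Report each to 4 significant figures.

Values along the way are displayed (rounded to four significant digits) when written out. Every computation carries full precision at all times. Exactly one rounding lands on each reported value. Derived quantities, which include glass mass, ignition loss, totals, the six compositions, yield, are carried at exact precision, exactly as printed in either problem or answer, from the batch weights on 1000 g of glass.
Oxide mass targets, per 1000 g glass melt:
  MgO: 17.99% × 1000 = 179.9 g
  ZrO2: 23.62% × 1000 = 236.2 g
  BaO: 17.31% × 1000 = 173.1 g
  Li2O: 1.708% × 1000 = 17.08 g
  B2O3: 1.371% × 1000 = 13.71 g
  SiO2: 38.01% × 1000 = 380.1 g
Sums-versus-targets review on the weights just shown, for the quoted basis mass (delivered sums recover each target once rounding is allowed for):
  MgO: 416.5·0.3136 + 50.04·0.9849 = 179.9 g (target 179.9 g)
  ZrO2: 351.7·0.6715 = 236.2 g (target 236.2 g)
  BaO: 222.7·0.7772 = 173.1 g (target 173.1 g)
  Li2O: 42.34·0.4034 = 17.08 g (target 17.08 g)
  B2O3: 24.30·0.5643 = 13.71 g (target 13.71 g)
  SiO2: 416.5·0.6360 + 351.7·0.3275 = 380.1 g (target 380.1 g)
Mass balance on the glass: total charge less LOI = 1000 g (the targets, summed, come to 1000 g; versus the stated basis of 1000 g — a pure rounding effect).
Total batch = Σ batch = 1108 g; the LOI term Σ batch·LOI equals 107.6 g; the yield ratio, glass ÷ batch: 90.29%.

Batch per 1000 g glass melt:
  Li2CO3: 42.34 g
  boric acid: 24.30 g
  barium carbonate: 222.7 g
  talc: 416.5 g
  dead-burnt magnesia: 50.04 g
  ZrSiO4: 351.7 g
Total batch = 1108 g; LOI loss = 107.6 g; yield = 90.29%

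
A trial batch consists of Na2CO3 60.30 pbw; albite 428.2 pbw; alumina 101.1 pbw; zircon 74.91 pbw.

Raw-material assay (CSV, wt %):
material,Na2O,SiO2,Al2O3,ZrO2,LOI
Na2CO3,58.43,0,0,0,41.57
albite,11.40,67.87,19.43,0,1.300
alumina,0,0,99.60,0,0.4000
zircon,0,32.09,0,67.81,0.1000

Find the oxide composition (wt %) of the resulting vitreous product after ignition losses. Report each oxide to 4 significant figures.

Values along the way appear, rounded to four significant digits, alongside each step; every computation carries exact precision through the solve; exactly one rounding lands on each reported number; the derived quantities are recomputed at full float precision (four oxide percentages, ignition loss, glass mass, the yield, totals) from the batch weights on 633.4 pbw of glass, as they appear in either problem or answer.
Per-oxide mass from batch:
  Na2O: 60.30·0.5843 + 428.2·0.1140 = 84.05 pbw
  SiO2: 428.2·0.6787 + 74.91·0.3209 = 314.7 pbw
  Al2O3: 428.2·0.1943 + 101.1·0.9960 = 183.9 pbw
  ZrO2: 74.91·0.6781 = 50.80 pbw
LOI: 60.30·0.4157 + 428.2·0.01300 + 101.1·0.004000 + 74.91·0.001000 = 31.11 pbw
Glass = total batch minus LOI = 664.5 − 31.11 = 633.4 pbw (consistent with Σ oxide mass)
percent by weight: oxide/glass ×100

Glass mass = 633.4 pbw (batch 664.5 − LOI 31.11).
Composition: Na2O 13.27%, SiO2 49.68%, Al2O3 29.03%, ZrO2 8.020%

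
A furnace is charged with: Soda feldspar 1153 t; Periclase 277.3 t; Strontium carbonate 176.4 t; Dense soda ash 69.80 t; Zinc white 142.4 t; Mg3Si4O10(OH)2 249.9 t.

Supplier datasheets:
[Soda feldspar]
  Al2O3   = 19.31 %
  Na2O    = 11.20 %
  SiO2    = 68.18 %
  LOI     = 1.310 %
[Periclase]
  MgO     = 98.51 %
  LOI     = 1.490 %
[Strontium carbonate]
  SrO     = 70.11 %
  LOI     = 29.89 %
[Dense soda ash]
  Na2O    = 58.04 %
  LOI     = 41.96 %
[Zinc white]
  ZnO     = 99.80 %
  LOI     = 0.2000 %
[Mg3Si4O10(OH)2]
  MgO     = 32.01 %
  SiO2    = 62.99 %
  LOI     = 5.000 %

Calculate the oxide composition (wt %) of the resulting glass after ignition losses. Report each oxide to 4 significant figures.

Glass mass = 1955 t (batch 2069 − LOI 114.0).
Composition: Al2O3 11.39%, MgO 18.07%, ZnO 7.270%, SrO 6.327%, Na2O 8.679%, SiO2 48.27%

Mid-chain values are printed, rounded to 4 significant figures, when written out; the whole derivation keeps exact precision at all times. Each reported number is rounded only once. All derived quantities are carried starting from the weights at 1955 t of glass at full float precision (totals, the yield, six oxide percentages, ignition loss, net glass mass) as written in either problem or answer.
Oxide-by-oxide delivered mass:
  Al2O3: 1153·0.1931 = 222.6 t
  MgO: 277.3·0.9851 + 249.9·0.3201 = 353.2 t
  ZnO: 142.4·0.9980 = 142.1 t
  SrO: 176.4·0.7011 = 123.7 t
  Na2O: 1153·0.1120 + 69.80·0.5804 = 169.6 t
  SiO2: 1153·0.6818 + 249.9·0.6299 = 943.5 t
LOI: 1153·0.01310 + 277.3·0.01490 + 176.4·0.2989 + 69.80·0.4196 + 142.4·0.002000 + 249.9·0.05000 = 114.0 t
Resulting glass, batch − LOI: 2069 − 114.0 = 1955 t (= the summed oxide contributions)
oxide / glass × 100 gives the wt %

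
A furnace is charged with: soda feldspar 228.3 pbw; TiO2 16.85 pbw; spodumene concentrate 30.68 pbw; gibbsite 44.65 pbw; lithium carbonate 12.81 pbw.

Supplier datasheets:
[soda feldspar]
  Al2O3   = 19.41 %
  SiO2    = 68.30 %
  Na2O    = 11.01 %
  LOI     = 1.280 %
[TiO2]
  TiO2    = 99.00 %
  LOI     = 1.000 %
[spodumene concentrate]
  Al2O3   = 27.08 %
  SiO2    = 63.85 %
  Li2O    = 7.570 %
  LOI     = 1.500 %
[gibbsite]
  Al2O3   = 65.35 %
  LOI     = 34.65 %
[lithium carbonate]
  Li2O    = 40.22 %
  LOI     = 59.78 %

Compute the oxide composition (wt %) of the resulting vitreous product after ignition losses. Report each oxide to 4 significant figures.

Values along the way appear with 4-significant-digit rounding in the printout — every computation holds full precision through the solve — every reported result takes exactly one rounding — the derived quantities, including the totals, glass mass, the five compositions, yield, ignition loss, are carried using the weight values for 306.6 pbw of glass at full float precision precisely as stated by question or answer.
Mass of each oxide from the mix:
  TiO2: 16.85·0.9900 = 16.68 pbw
  Al2O3: 228.3·0.1941 + 30.68·0.2708 + 44.65·0.6535 = 81.80 pbw
  SiO2: 228.3·0.6830 + 30.68·0.6385 = 175.5 pbw
  Li2O: 30.68·0.07570 + 12.81·0.4022 = 7.475 pbw
  Na2O: 228.3·0.1101 = 25.14 pbw
LOI: 228.3·0.01280 + 16.85·0.01000 + 30.68·0.01500 + 44.65·0.3465 + 12.81·0.5978 = 26.68 pbw
Net of LOI, the glass mass = 333.3 − 26.68 = 306.6 pbw (matching Σ of the oxides)
each wt % is 100 × oxide ÷ glass

Glass mass = 306.6 pbw (batch 333.3 − LOI 26.68).
Composition: TiO2 5.441%, Al2O3 26.68%, SiO2 57.24%, Li2O 2.438%, Na2O 8.198%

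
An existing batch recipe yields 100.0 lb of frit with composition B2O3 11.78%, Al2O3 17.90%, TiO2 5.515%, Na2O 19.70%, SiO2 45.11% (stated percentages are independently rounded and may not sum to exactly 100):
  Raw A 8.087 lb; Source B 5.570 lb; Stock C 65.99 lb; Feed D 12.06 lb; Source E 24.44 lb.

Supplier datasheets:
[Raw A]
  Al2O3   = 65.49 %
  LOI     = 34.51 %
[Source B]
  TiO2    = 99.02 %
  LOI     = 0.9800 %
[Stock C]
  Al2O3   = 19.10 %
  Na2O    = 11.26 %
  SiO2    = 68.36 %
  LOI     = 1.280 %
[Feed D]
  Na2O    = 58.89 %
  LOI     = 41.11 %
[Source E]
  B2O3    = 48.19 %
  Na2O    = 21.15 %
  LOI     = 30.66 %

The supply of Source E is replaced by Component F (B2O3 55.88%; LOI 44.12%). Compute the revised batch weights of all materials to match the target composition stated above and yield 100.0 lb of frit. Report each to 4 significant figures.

Revised batch per 100.0 lb frit:
  Raw A: 8.087 lb
  Source B: 5.570 lb
  Stock C: 65.99 lb
  Feed D: 20.83 lb
  Component F: 21.08 lb
Total batch = 121.6 lb; LOI loss = 21.55 lb

The working math carries full float precision from start to finish. The intermediate values are rounded off to 4 significant digits when displayed — a single rounding yields each reported result — the derived quantities, including net glass mass, the five compositions, the yield, LOI, the totals, are computed using the weight values at 100.0 lb of glass at exact precision, exactly as printed in problem or answer.
Oxide-by-oxide targets in 100.0 lb frit:
  B2O3: 11.78% × 100.0 = 11.78 lb
  Al2O3: 17.90% × 100.0 = 17.90 lb
  TiO2: 5.515% × 100.0 = 5.515 lb
  Na2O: 19.70% × 100.0 = 19.70 lb
  SiO2: 45.11% × 100.0 = 45.11 lb
Per-oxide balance check using the reported weights, at the basis given (oxide sums agree with the targets modulo rounding of the values):
  B2O3: 21.08·0.5588 = 11.78 lb (target 11.78 lb)
  Al2O3: 8.087·0.6549 + 65.99·0.1910 = 17.90 lb (target 17.90 lb)
  TiO2: 5.570·0.9902 = 5.515 lb (target 5.515 lb)
  Na2O: 65.99·0.1126 + 20.83·0.5889 = 19.70 lb (target 19.70 lb)
  SiO2: 65.99·0.6836 = 45.11 lb (target 45.11 lb)
Glass mass check: the batch minus its LOI: 100.0 lb (summing oxide targets gives 100.0 lb; with the basis standing at 100.0 lb — deltas are rounding alone).
Batch grand total — Σ batch = 121.6 lb; ignition loss, Σ(batch × LOI) = 21.55 lb; glass ÷ batch gives a yield of 82.27%.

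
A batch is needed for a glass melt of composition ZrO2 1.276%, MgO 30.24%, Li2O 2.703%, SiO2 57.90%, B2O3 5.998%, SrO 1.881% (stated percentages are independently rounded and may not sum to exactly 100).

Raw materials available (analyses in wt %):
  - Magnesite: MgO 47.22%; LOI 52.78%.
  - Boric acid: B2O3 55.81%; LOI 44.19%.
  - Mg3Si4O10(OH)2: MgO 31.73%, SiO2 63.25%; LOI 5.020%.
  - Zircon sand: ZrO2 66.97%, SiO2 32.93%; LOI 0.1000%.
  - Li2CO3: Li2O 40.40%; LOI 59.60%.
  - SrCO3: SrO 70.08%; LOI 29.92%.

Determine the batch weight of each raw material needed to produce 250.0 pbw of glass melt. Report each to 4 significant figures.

Every computation holds full float precision from first step to last; the intermediate values appear (rounded to four significant digits) as written — each reported value receives exactly one rounding. All derived quantities are computed at full float precision (net glass mass, LOI, yield, six oxide percentages, totals) starting from the weights per 250.0 pbw of glass precisely as stated by the problem or answer text.
The oxide mass targets at 250.0 pbw glass melt:
  ZrO2: 1.276% × 250.0 = 3.190 pbw
  MgO: 30.24% × 250.0 = 75.60 pbw
  Li2O: 2.703% × 250.0 = 6.758 pbw
  SiO2: 57.90% × 250.0 = 144.8 pbw
  B2O3: 5.998% × 250.0 = 15.00 pbw
  SrO: 1.881% × 250.0 = 4.702 pbw
Per-oxide balance check from the weights as reported, on the stated basis (each sum matches its target mass modulo rounding of the values):
  ZrO2: 4.763·0.6697 = 3.190 pbw (target 3.190 pbw)
  MgO: 7.987·0.4722 + 226.4·0.3173 = 75.61 pbw (target 75.60 pbw)
  Li2O: 16.73·0.4040 = 6.759 pbw (target 6.758 pbw)
  SiO2: 226.4·0.6325 + 4.763·0.3293 = 144.8 pbw (target 144.8 pbw)
  B2O3: 26.87·0.5581 = 15.00 pbw (target 15.00 pbw)
  SrO: 6.710·0.7008 = 4.702 pbw (target 4.702 pbw)
Consistency of the glass mass: net batch after ignition = 250.0 pbw (oxide target masses add up to 250.0 pbw; versus the stated basis of 250.0 pbw — any gap is answer rounding).
Total batch = Σ batch = 289.5 pbw; LOI loss = Σ batch·LOI = 39.44 pbw; glass ÷ batch gives a yield of 86.38%.

Batch per 250.0 pbw glass melt:
  Magnesite: 7.987 pbw
  Boric acid: 26.87 pbw
  Mg3Si4O10(OH)2: 226.4 pbw
  Zircon sand: 4.763 pbw
  Li2CO3: 16.73 pbw
  SrCO3: 6.710 pbw
Total batch = 289.5 pbw; LOI loss = 39.44 pbw; yield = 86.38%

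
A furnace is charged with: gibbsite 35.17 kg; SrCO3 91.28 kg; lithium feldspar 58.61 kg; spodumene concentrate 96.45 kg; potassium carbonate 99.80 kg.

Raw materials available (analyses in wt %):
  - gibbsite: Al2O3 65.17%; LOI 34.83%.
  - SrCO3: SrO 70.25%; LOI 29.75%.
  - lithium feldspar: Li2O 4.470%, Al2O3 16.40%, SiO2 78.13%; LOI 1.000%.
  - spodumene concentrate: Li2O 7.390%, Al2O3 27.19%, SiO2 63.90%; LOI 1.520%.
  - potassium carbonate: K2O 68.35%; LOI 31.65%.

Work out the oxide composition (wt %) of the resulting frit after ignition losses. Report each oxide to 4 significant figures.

Mid-chain values appear, rounded to four significant figures, within the worked lines. Each numeric step keeps full float precision in every operation — each reported value carries a single rounding. The derived quantities, including yield, totals, glass mass, LOI, the five compositions, are re-derived from the weighed amounts on 308.3 kg of glass in full precision exactly as shown in the question or the answer.
Delivered oxide masses:
  Li2O: 58.61·0.04470 + 96.45·0.07390 = 9.748 kg
  Al2O3: 35.17·0.6517 + 58.61·0.1640 + 96.45·0.2719 = 58.76 kg
  K2O: 99.80·0.6835 = 68.21 kg
  SiO2: 58.61·0.7813 + 96.45·0.6390 = 107.4 kg
  SrO: 91.28·0.7025 = 64.12 kg
LOI: 35.17·0.3483 + 91.28·0.2975 + 58.61·0.01000 + 96.45·0.01520 + 99.80·0.3165 = 73.04 kg
batch − LOI leaves glass = 381.3 − 73.04 = 308.3 kg (= the summed oxide contributions)
percent by weight: oxide/glass ×100

Glass mass = 308.3 kg (batch 381.3 − LOI 73.04).
Composition: Li2O 3.162%, Al2O3 19.06%, K2O 22.13%, SiO2 34.85%, SrO 20.80%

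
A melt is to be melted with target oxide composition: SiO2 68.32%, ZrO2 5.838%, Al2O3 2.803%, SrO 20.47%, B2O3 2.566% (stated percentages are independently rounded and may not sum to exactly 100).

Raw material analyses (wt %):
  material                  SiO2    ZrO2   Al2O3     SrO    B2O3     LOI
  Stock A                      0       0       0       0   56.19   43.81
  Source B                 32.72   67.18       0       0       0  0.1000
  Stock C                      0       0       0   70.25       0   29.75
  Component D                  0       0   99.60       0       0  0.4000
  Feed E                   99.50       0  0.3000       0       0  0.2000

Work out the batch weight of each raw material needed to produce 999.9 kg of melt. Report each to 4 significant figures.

Batch per 999.9 kg melt:
  Stock A: 45.66 kg
  Source B: 86.89 kg
  Stock C: 291.4 kg
  Component D: 26.16 kg
  Feed E: 658.0 kg
Total batch = 1108 kg; LOI loss = 108.2 kg; yield = 90.24%

Values along the way are printed (rounded to four significant figures) within the worked lines; each numeric step maintains full float precision throughout; a single rounding finalizes every reported number; all derived quantities, which include the totals, net glass mass, LOI, yield, the five compositions, are recomputed in full precision, precisely as stated by problem or answer, from the weighed amounts for 999.9 kg of glass.
Per-oxide target masses for 999.9 kg melt:
  SiO2: 68.32% × 999.9 = 683.1 kg
  ZrO2: 5.838% × 999.9 = 58.37 kg
  Al2O3: 2.803% × 999.9 = 28.03 kg
  SrO: 20.47% × 999.9 = 204.7 kg
  B2O3: 2.566% × 999.9 = 25.66 kg
A balance pass over the oxides, applying the batch weights above, against the basis in use (summed amounts equal target values exact up to rounding of places):
  SiO2: 86.89·0.3272 + 658.0·0.9950 = 683.1 kg (target 683.1 kg)
  ZrO2: 86.89·0.6718 = 58.37 kg (target 58.37 kg)
  Al2O3: 26.16·0.9960 + 658.0·0.003000 = 28.03 kg (target 28.03 kg)
  SrO: 291.4·0.7025 = 204.7 kg (target 204.7 kg)
  B2O3: 45.66·0.5619 = 25.66 kg (target 25.66 kg)
The glass-mass cross-check: batch Σ − ignition loss = 999.9 kg (oxide target masses add up to 999.9 kg; basis as stated: 999.9 kg — a pure rounding effect).
Adding the batch up: Σ batch = 1108 kg; Σ batch·LOI gives LOI loss = 108.2 kg; yield = glass ÷ total batch = 90.24%.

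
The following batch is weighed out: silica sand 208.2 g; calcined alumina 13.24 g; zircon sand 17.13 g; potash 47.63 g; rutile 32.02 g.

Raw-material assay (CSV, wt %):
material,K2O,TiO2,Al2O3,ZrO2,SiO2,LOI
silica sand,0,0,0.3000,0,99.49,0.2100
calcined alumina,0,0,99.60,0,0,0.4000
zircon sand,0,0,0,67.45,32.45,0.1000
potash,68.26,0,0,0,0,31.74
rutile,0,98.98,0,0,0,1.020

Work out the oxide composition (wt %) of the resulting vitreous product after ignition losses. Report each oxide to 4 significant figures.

The working math carries exact precision from first step to last. Values along the way appear rounded to 4 significant digits between the steps — every reported value is rounded just once. All derived quantities (net glass mass, LOI, yield, totals, the five compositions) are rebuilt starting from the weights on 302.3 g of glass in full precision, exactly as printed in problem or answer.
What the batch supplies per oxide:
  K2O: 47.63·0.6826 = 32.51 g
  TiO2: 32.02·0.9898 = 31.69 g
  Al2O3: 208.2·0.003000 + 13.24·0.9960 = 13.81 g
  ZrO2: 17.13·0.6745 = 11.55 g
  SiO2: 208.2·0.9949 + 17.13·0.3245 = 212.7 g
LOI: 208.2·0.002100 + 13.24·0.004000 + 17.13·0.001000 + 47.63·0.3174 + 32.02·0.01020 = 15.95 g
Net of LOI, the glass mass = 318.2 − 15.95 = 302.3 g (= the summed oxide contributions)
wt % = 100 × oxide mass / glass mass

Glass mass = 302.3 g (batch 318.2 − LOI 15.95).
Composition: K2O 10.76%, TiO2 10.49%, Al2O3 4.569%, ZrO2 3.822%, SiO2 70.37%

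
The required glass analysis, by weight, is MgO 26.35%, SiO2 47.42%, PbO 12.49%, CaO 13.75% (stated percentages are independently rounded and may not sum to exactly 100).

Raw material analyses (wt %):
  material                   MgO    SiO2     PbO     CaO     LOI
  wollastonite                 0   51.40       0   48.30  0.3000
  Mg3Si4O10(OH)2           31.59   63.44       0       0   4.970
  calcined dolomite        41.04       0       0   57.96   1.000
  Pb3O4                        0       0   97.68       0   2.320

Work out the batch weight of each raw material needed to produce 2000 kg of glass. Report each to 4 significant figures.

Batch per 2000 kg glass:
  wollastonite: 234.1 kg
  Mg3Si4O10(OH)2: 1305 kg
  calcined dolomite: 279.4 kg
  Pb3O4: 255.7 kg
Total batch = 2074 kg; LOI loss = 74.29 kg; yield = 96.42%

All arithmetic keeps full precision through the solve — working values are shown, rounded to four significant digits, in the working. Every reported figure undergoes a single rounding — all derived quantities (the totals, glass mass, LOI, the yield, the four compositions) are carried in full float precision from the batch weights at 2000 kg of glass, exactly as printed in problem or answer.
Target oxide masses per 2000 kg glass:
  MgO: 26.35% × 2000 = 527.0 kg
  SiO2: 47.42% × 2000 = 948.4 kg
  PbO: 12.49% × 2000 = 249.8 kg
  CaO: 13.75% × 2000 = 275.0 kg
Per-oxide balance check working from each reported weight, for the quoted basis mass (delivered sums recover each target up to rounding of the answer):
  MgO: 1305·0.3159 + 279.4·0.4104 = 526.9 kg (target 527.0 kg)
  SiO2: 234.1·0.5140 + 1305·0.6344 = 948.2 kg (target 948.4 kg)
  PbO: 255.7·0.9768 = 249.8 kg (target 249.8 kg)
  CaO: 234.1·0.4830 + 279.4·0.5796 = 275.0 kg (target 275.0 kg)
Glass-mass sanity pass: net batch after ignition = 2000 kg (targets for the oxides total 2000 kg; basis as stated: 2000 kg — rounding explains the deltas).
Summing the batch: Σ batch = 2074 kg; ignition loss, Σ(batch × LOI) = 74.29 kg; glass ÷ batch gives a yield of 96.42%.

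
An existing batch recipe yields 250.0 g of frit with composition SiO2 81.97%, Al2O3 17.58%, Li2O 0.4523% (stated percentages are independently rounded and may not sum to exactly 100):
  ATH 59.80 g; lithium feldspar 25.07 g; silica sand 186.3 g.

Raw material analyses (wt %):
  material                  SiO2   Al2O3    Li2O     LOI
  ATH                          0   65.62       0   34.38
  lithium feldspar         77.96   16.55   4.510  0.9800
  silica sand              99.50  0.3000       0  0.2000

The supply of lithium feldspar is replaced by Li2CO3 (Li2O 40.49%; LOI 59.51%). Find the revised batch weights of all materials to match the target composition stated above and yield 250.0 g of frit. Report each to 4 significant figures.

Working values appear rounded to 4 significant digits alongside each step. The working math holds exact precision from first step to last. Every reported value is rounded once only — derived quantities are re-derived in exact precision (glass mass, the yield, the three compositions, totals, ignition loss) using the weight values per 250.0 g of glass, as given in the problem or the answer.
Target masses of each oxide per 250.0 g frit:
  SiO2: 81.97% × 250.0 = 204.9 g
  Al2O3: 17.58% × 250.0 = 43.95 g
  Li2O: 0.4523% × 250.0 = 1.131 g
Checking each oxide sum using the reported weights, relative to the basis at hand (delivered sums recover each target up to rounding of the answer):
  SiO2: 206.0·0.9950 = 205.0 g (target 204.9 g)
  Al2O3: 66.03·0.6562 + 206.0·0.003000 = 43.95 g (target 43.95 g)
  Li2O: 2.793·0.4049 = 1.131 g (target 1.131 g)
Consistency of the glass mass: batch Σ − ignition loss = 250.0 g (summing oxide targets gives 250.0 g; the stated basis being 250.0 g — gaps are rounding artifacts).
Adding the batch up: Σ batch = 274.8 g; LOI removed, Σ of batch·LOI: 24.78 g; the yield ratio, glass ÷ batch: 90.99%.

Revised batch per 250.0 g frit:
  ATH: 66.03 g
  Li2CO3: 2.793 g
  silica sand: 206.0 g
Total batch = 274.8 g; LOI loss = 24.78 g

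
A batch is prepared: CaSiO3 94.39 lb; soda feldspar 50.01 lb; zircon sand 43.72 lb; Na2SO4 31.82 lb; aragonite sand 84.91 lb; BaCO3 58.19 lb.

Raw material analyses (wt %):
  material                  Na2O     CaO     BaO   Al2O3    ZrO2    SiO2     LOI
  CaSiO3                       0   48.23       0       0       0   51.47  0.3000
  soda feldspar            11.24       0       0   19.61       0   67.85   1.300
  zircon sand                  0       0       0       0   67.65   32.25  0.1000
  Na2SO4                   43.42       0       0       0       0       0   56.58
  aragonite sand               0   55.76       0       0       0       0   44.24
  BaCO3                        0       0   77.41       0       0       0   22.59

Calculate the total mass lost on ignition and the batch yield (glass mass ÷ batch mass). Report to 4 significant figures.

The whole derivation carries full float precision from start to finish — in-progress results are shown (rounded to 4 significant digits) at each printed step. Each reported result is rounded only once. The derived quantities are rebuilt from the weighed amounts for 293.3 lb of glass at exact precision (ignition loss, net glass mass, totals, the yield, the six compositions), exactly as printed in either problem or answer.
Material-by-material LOI:
  CaSiO3: 94.39 × 0.003000 = 0.2832 lb
  soda feldspar: 50.01 × 0.01300 = 0.6501 lb
  zircon sand: 43.72 × 0.001000 = 0.04372 lb
  Na2SO4: 31.82 × 0.5658 = 18.00 lb
  aragonite sand: 84.91 × 0.4424 = 37.56 lb
  BaCO3: 58.19 × 0.2259 = 13.15 lb
Total LOI = 69.69 lb
Glass = batch − LOI = 363.0 − 69.69 = 293.3 lb

LOI loss = 69.69 lb; glass = 293.3 lb; yield = 80.80%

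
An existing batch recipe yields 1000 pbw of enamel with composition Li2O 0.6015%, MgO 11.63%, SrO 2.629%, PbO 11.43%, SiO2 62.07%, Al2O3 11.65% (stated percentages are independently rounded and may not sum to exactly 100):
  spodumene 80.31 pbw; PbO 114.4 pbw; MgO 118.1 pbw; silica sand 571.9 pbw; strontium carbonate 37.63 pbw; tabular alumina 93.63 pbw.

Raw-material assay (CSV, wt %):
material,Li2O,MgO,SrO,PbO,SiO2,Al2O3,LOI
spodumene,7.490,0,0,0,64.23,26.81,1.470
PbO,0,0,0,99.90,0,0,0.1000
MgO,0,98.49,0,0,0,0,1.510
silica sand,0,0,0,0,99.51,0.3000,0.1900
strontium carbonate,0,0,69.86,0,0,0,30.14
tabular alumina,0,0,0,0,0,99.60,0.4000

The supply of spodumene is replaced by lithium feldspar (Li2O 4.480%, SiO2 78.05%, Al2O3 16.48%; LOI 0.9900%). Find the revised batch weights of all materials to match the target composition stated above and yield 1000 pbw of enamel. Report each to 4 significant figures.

Revised batch per 1000 pbw enamel:
  lithium feldspar: 134.3 pbw
  PbO: 114.4 pbw
  MgO: 118.1 pbw
  silica sand: 518.4 pbw
  strontium carbonate: 37.63 pbw
  tabular alumina: 93.19 pbw
Total batch = 1016 pbw; LOI loss = 15.93 pbw

All arithmetic carries exact precision through every step — values along the way are printed (rounded to 4 significant figures) at each printed step — exactly one rounding goes into each reported value; the derived quantities (ignition loss, totals, six oxide percentages, yield, net glass mass) are carried at exact precision from the batch weights per 1000 pbw of glass, exactly as printed in the problem or the answer.
Oxide-by-oxide targets in 1000 pbw enamel:
  Li2O: 0.6015% × 1000 = 6.015 pbw
  MgO: 11.63% × 1000 = 116.3 pbw
  SrO: 2.629% × 1000 = 26.29 pbw
  PbO: 11.43% × 1000 = 114.3 pbw
  SiO2: 62.07% × 1000 = 620.7 pbw
  Al2O3: 11.65% × 1000 = 116.5 pbw
A balance pass over the oxides, using the reported weights, for the quoted basis mass (oxide sums agree with the targets up to rounding of the answer):
  Li2O: 134.3·0.04480 = 6.017 pbw (target 6.015 pbw)
  MgO: 118.1·0.9849 = 116.3 pbw (target 116.3 pbw)
  SrO: 37.63·0.6986 = 26.29 pbw (target 26.29 pbw)
  PbO: 114.4·0.9990 = 114.3 pbw (target 114.3 pbw)
  SiO2: 134.3·0.7805 + 518.4·0.9951 = 620.7 pbw (target 620.7 pbw)
  Al2O3: 134.3·0.1648 + 518.4·0.003000 + 93.19·0.9960 = 116.5 pbw (target 116.5 pbw)
Glass-mass closure: net batch after ignition = 1000 pbw (the targets, summed, come to 1000 pbw; stated basis 1000 pbw — any gap is answer rounding).
Total batch = Σ batch = 1016 pbw; ignition loss, Σ(batch × LOI) = 15.93 pbw; yield, glass over the total, = 98.43%.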